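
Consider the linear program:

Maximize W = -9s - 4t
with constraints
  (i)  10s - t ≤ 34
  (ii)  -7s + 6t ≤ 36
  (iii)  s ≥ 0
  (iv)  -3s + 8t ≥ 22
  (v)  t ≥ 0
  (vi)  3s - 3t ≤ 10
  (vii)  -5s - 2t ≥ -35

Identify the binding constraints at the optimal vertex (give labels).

Vertices and W = -9s - 4t:
  (42/11, 46/11) → W = -562/11
  (103/25, 36/5) → W = -1647/25
  (0, 6) → W = -24
  (69/22, 425/44) → W = -1471/22
  (0, 11/4) → W = -11

The maximum is at (0, 11/4). Substituting into each constraint, equality holds for (iii) and (iv); the remaining constraints have slack.

(iii) and (iv)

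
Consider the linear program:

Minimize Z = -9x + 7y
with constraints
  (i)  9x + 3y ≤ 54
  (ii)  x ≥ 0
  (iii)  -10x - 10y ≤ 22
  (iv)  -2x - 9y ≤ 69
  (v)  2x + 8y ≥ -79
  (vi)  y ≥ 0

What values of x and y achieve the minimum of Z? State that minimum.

The binding constraints are 9x + 3y = 54 and y = 0.
Solving simultaneously gives x = 6, y = 0.

x = 6, y = 0, minimum Z = -54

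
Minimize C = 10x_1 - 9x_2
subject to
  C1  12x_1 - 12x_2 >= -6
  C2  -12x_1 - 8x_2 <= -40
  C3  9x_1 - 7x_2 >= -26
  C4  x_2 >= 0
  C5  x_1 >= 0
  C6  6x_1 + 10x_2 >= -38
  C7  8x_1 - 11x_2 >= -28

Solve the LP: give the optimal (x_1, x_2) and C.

Corner points and C = 10x_1 - 9x_2:
  (9/5, 23/10) → C = -27/10
  (15/2, 8) → C = 3
  (10/3, 0) → C = 100/3
The feasible region is unbounded (it extends along (1, 0), (11, 8)), but C strictly increases along every unbounded feasible direction, so there is no improving ray and the minimum is attained at a vertex.

x_1 = 9/5, x_2 = 23/10, minimum C = -27/10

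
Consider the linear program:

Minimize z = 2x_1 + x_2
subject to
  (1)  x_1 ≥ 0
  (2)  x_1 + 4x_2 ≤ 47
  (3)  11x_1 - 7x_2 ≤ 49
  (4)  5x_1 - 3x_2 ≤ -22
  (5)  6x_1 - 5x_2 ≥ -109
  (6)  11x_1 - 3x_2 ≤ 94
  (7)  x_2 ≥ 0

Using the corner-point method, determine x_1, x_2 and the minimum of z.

x_1 = 0, x_2 = 22/3, minimum z = 22/3

Vertices and z = 2x_1 + x_2:
  (0, 47/4) → z = 47/4
  (0, 22/3) → z = 22/3
  (53/23, 257/23) → z = 363/23

The optimum lies where x_1 = 0 and 5x_1 - 3x_2 = -22.
Solving simultaneously gives x_1 = 0, x_2 = 22/3.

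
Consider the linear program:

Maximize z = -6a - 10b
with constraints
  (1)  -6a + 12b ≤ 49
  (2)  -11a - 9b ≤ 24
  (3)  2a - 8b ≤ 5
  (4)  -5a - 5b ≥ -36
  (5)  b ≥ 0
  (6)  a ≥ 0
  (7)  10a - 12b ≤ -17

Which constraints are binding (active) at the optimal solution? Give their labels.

Vertices and z = -6a - 10b:
  (187/90, 461/90) → z = -2866/45
  (0, 49/12) → z = -245/6
  (347/110, 89/22) → z = -3266/55
  (0, 17/12) → z = -85/6

The maximum is at (0, 17/12). Substituting into each constraint, equality holds for (6) and (7); the remaining constraints have slack.

(6) and (7)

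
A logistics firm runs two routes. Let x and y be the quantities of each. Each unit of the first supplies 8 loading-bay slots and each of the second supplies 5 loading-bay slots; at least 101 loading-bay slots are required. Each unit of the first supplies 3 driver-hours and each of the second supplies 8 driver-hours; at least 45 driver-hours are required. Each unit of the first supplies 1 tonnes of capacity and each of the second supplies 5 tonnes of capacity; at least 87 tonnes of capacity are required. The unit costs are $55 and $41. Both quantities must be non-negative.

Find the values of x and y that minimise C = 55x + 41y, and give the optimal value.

x = 2, y = 17, minimum C = 807

Corner points and C = 55x + 41y:
  (0, 101/5) → C = 4141/5
  (87, 0) → C = 4785
  (2, 17) → C = 807
The feasible region is unbounded (it extends along (0, 1), (1, 0)), but C strictly increases along every unbounded feasible direction, so there is no improving ray and the minimum is attained at a vertex.

The binding constraints are 8x + 5y = 101 and x + 5y = 87.
Solving simultaneously gives x = 2, y = 17.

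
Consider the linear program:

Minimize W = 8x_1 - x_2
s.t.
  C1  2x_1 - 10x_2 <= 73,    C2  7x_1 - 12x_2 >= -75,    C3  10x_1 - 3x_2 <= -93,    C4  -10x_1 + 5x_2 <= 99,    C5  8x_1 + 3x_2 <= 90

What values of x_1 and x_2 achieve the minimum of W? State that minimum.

Vertices and W = 8x_1 - x_2:
  (-1149/94, -458/47) → W = -4138/47
  (-271/18, -464/45) → W = -1652/15
  (-9, 1) → W = -73
  (-813/85, 57/85) → W = -6561/85

x_1 = -271/18, x_2 = -464/45, minimum W = -1652/15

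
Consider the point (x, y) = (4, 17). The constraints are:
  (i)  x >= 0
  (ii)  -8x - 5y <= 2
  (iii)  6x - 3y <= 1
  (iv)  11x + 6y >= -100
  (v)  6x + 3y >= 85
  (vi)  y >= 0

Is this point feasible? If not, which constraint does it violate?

not feasible — violates (v)

Constraint (v): 6x + 3y = 75, which is not ≥ 85. All other constraints are satisfied.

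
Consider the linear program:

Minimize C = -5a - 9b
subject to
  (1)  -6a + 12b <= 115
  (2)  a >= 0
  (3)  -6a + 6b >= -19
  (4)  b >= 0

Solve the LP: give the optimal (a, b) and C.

The optimum lies where -6a + 12b = 115 and -6a + 6b = -19.
Solving simultaneously gives a = 51/2, b = 67/3.

a = 51/2, b = 67/3, minimum C = -657/2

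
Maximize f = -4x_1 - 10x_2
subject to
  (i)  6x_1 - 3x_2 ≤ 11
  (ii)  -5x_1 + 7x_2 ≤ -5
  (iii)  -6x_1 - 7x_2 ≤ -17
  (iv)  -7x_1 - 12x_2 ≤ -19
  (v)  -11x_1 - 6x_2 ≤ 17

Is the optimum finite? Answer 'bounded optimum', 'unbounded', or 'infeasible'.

Feasible corners and f = -4x_1 - 10x_2:
  (62/27, 25/27) → f = -166/9
  (32/15, 3/5) → f = -218/15
  (2, 5/7) → f = -106/7
The feasible region has finitely many vertices and no improving ray; the maximum is -218/15 at (32/15, 3/5).

bounded optimum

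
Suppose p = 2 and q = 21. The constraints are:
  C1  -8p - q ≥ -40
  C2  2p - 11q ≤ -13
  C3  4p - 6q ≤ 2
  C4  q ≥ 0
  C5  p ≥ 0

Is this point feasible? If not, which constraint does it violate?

C1: -37 ≥ -40 ✓
C2: -227 ≤ -13 ✓
C3: -118 ≤ 2 ✓
C4: 21 ≥ 0 ✓
C5: 2 ≥ 0 ✓

feasible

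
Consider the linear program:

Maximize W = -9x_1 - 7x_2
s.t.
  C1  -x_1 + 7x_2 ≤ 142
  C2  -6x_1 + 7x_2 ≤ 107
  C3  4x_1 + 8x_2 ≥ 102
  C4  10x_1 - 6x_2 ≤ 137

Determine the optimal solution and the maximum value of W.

x_1 = -71/38, x_2 = 260/19, maximum W = -3001/38

Vertices and W = -9x_1 - 7x_2:
  (7, 149/7) → W = -212
  (1811/64, 1557/64) → W = -13599/32
  (-71/38, 260/19) → W = -3001/38
  (427/26, 59/13) → W = -4669/26

The binding constraints are -6x_1 + 7x_2 = 107 and 4x_1 + 8x_2 = 102.
Solving simultaneously gives x_1 = -71/38, x_2 = 260/19.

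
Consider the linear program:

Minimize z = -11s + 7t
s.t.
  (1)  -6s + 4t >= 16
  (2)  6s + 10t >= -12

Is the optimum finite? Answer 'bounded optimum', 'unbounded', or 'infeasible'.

unbounded

From the feasible point (-52/21, 2/7), moving in the direction (4, 6) keeps every constraint satisfied while z decreases without bound.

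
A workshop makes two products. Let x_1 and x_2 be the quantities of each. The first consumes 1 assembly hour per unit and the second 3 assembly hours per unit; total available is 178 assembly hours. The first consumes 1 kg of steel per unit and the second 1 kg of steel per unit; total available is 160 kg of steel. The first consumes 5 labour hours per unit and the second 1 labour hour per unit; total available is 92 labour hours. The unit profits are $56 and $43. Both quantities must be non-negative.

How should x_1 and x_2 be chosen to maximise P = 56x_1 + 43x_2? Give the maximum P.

x_1 = 7, x_2 = 57, maximum P = 2843

Corner points and P = 56x_1 + 43x_2:
  (0, 0) → P = 0
  (0, 178/3) → P = 7654/3
  (92/5, 0) → P = 5152/5
  (7, 57) → P = 2843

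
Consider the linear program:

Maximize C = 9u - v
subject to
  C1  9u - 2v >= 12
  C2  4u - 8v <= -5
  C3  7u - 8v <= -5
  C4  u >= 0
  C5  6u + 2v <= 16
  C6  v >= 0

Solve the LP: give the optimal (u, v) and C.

u = 59/31, v = 71/31, maximum C = 460/31

Extreme points and C = 9u - v:
  (53/29, 129/58) → C = 825/58
  (28/15, 12/5) → C = 72/5
  (59/31, 71/31) → C = 460/31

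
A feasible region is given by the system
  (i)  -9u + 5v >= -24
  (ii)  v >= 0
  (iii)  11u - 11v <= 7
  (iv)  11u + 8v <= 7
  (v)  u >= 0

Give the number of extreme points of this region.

3

Pairwise boundary intersections that survive every other constraint:
  (7/11, 0)
  (0, 0)
  (0, 7/8)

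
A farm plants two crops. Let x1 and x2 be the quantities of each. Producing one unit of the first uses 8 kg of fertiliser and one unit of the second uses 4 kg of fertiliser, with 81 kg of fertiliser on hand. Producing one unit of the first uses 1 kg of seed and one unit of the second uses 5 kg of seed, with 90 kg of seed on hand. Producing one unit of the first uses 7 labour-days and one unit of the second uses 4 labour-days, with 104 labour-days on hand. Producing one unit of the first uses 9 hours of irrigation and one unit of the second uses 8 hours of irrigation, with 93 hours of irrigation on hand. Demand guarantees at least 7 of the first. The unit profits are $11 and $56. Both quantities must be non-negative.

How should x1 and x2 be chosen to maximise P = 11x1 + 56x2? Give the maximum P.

x1 = 7, x2 = 15/4, maximum P = 287

Vertices and P = 11x1 + 56x2:
  (81/8, 0) → P = 891/8
  (7, 0) → P = 77
  (69/7, 15/28) → P = 969/7
  (7, 15/4) → P = 287

At the optimal vertex, 9x1 + 8x2 = 93 and x1 = 7.
Solving simultaneously gives x1 = 7, x2 = 15/4.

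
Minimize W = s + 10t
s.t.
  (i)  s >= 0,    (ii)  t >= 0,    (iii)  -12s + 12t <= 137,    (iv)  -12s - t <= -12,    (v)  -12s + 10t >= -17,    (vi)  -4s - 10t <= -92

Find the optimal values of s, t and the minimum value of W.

s = 109/16, t = 259/40, minimum W = 1145/16

Feasible corners and W = s + 10t:
  (7/156, 149/13) → W = 17887/156
  (787/12, 77) → W = 10027/12
  (7/29, 264/29) → W = 2647/29
  (109/16, 259/40) → W = 1145/16

The optimum lies where -12s + 10t = -17 and -4s - 10t = -92.
Solving simultaneously gives s = 109/16, t = 259/40.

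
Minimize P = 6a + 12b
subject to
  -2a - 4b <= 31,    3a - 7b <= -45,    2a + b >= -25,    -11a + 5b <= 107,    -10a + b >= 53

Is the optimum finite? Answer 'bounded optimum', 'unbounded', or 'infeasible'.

Feasible corners and P = 6a + 12b:
  (-262/31, 87/31) → P = -528/31
  (-326/67, 291/67) → P = 1536/67
  (-158/39, 487/39) → P = 1632/13
The feasible region has finitely many vertices and no improving ray; the minimum is -528/31 at (-262/31, 87/31).

bounded optimum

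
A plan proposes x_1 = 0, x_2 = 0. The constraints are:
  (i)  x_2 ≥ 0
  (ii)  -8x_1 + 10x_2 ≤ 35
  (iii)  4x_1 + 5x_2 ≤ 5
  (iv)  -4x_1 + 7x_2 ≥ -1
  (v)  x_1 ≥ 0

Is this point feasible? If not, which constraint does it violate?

(i): 0 ≥ 0 ✓
(ii): 0 ≤ 35 ✓
(iii): 0 ≤ 5 ✓
(iv): 0 ≥ -1 ✓
(v): 0 ≥ 0 ✓

feasible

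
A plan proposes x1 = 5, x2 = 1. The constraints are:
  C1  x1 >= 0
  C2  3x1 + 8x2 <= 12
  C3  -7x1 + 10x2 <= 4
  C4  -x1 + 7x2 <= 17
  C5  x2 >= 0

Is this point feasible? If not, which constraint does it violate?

Constraint C2: 3x1 + 8x2 = 23, which is not ≤ 12. All other constraints are satisfied.

not feasible — violates C2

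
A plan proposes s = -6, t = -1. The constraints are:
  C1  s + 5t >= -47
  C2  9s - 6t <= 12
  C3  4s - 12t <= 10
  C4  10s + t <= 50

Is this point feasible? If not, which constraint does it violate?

C1: -11 ≥ -47 ✓
C2: -48 ≤ 12 ✓
C3: -12 ≤ 10 ✓
C4: -61 ≤ 50 ✓

feasible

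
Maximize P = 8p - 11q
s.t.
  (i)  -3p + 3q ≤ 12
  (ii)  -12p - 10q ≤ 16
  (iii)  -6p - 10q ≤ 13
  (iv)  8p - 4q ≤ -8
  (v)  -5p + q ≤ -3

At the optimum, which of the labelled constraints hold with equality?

Extreme points and P = 8p - 11q:
  (2, 6) → P = -50
  (7/4, 23/4) → P = -197/4
  (5/3, 16/3) → P = -136/3

The maximum is at (5/3, 16/3). Substituting into each constraint, equality holds for (iv) and (v); the remaining constraints have slack.

(iv) and (v)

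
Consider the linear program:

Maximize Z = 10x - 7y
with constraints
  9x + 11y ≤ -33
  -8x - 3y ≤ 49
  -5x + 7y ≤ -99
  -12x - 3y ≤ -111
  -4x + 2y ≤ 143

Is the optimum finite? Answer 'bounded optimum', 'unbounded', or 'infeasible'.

From the feasible point (88/7, -93/7), moving in the direction (11, -9) keeps every constraint satisfied while Z increases without bound.

unbounded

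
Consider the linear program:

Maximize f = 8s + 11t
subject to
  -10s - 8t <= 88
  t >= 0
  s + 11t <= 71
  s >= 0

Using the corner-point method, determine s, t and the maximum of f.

Feasible corners and f = 8s + 11t:
  (71, 0) → f = 568
  (0, 0) → f = 0
  (0, 71/11) → f = 71

At the optimal vertex, t = 0 and s + 11t = 71.
Solving simultaneously gives s = 71, t = 0.

s = 71, t = 0, maximum f = 568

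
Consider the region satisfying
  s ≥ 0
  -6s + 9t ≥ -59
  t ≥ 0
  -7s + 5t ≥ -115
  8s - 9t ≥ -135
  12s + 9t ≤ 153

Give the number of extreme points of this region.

5

Of the 15 pairwise boundary intersections, those satisfying every inequality are:
  (0, 0)
  (0, 15)
  (59/6, 0)
  (106/9, 35/27)
  (9/10, 79/5)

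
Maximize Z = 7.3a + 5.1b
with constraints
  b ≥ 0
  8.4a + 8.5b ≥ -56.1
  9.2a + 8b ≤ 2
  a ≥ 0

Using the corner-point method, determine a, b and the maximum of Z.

a = 5/23, b = 0, maximum Z = 73/46

Extreme points and Z = 7.3a + 5.1b:
  (5/23, 0) → Z = 73/46
  (0, 0) → Z = 0
  (0, 1/4) → Z = 51/40

The binding constraints are b = 0 and 9.2a + 8b = 2.
Solving simultaneously gives a = 5/23, b = 0.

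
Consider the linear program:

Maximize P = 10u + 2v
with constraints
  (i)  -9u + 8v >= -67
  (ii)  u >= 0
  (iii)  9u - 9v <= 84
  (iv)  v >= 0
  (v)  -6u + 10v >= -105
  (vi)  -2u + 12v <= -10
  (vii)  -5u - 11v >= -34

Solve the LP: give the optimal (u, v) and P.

Feasible corners and P = 10u + 2v:
  (5, 0) → P = 50
  (34/5, 0) → P = 68
  (259/41, 9/41) → P = 2608/41

The optimum lies where v = 0 and -5u - 11v = -34.
Solving simultaneously gives u = 34/5, v = 0.

u = 34/5, v = 0, maximum P = 68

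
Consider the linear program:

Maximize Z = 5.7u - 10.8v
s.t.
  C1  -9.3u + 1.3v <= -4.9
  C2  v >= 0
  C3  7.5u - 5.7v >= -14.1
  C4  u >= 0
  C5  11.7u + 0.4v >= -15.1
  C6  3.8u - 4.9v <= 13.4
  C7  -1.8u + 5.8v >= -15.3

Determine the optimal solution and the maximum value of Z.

u = 67/19, v = 0, maximum Z = 201/10

Vertices and Z = 5.7u - 10.8v:
  (49/93, 0) → Z = 931/310
  (771/721, 2798/721) → Z = -36891/1030
  (67/19, 0) → Z = 201/10
The feasible region is unbounded (it extends along (49, 38), (19, 25)), but Z strictly decreases along every unbounded feasible direction, so there is no improving ray and the maximum is attained at a vertex.

At the optimal vertex, v = 0 and 3.8u - 4.9v = 13.4.
Solving simultaneously gives u = 67/19, v = 0.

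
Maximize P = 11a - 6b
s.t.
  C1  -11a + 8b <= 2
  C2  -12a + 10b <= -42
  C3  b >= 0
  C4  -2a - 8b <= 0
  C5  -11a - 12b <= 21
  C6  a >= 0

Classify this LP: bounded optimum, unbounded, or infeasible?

From the feasible point (7/2, 0), moving in the direction (1, 0) keeps every constraint satisfied while P increases without bound.

unbounded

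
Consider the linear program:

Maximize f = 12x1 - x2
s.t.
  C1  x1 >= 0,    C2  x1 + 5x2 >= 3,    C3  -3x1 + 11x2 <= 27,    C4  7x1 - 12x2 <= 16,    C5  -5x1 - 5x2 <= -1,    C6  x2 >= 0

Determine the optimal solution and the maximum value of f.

Feasible corners and f = 12x1 - x2:
  (0, 3/5) → f = -3/5
  (0, 27/11) → f = -27/11
  (116/47, 5/47) → f = 1387/47
  (500/41, 237/41) → f = 5763/41

x1 = 500/41, x2 = 237/41, maximum f = 5763/41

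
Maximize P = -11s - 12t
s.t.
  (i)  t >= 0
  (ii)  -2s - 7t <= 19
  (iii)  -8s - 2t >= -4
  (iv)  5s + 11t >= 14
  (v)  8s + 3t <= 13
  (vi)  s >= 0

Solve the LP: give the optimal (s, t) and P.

Vertices and P = -11s - 12t:
  (8/39, 46/39) → P = -640/39
  (0, 2) → P = -24
  (0, 14/11) → P = -168/11

s = 0, t = 14/11, maximum P = -168/11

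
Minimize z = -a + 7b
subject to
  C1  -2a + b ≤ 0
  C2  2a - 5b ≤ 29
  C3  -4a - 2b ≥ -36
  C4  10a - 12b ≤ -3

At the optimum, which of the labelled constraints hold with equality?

C1 and C4

Corner points and z = -a + 7b:
  (9/2, 9) → z = 117/2
  (3/14, 3/7) → z = 39/14
  (213/34, 93/17) → z = 1089/34

The minimum is at (3/14, 3/7). Substituting into each constraint, equality holds for C1 and C4; the remaining constraints have slack.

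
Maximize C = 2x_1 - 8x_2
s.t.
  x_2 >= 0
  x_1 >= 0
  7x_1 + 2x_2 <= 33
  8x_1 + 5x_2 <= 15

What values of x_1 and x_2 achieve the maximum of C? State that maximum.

Corner points and C = 2x_1 - 8x_2:
  (0, 0) → C = 0
  (15/8, 0) → C = 15/4
  (0, 3) → C = -24

x_1 = 15/8, x_2 = 0, maximum C = 15/4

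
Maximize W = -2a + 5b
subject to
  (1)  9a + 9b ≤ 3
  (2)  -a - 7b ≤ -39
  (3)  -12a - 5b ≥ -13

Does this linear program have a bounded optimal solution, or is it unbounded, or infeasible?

unbounded

From the feasible point (-55/9, 58/9), moving in the direction (-7, 1) keeps every constraint satisfied while W increases without bound.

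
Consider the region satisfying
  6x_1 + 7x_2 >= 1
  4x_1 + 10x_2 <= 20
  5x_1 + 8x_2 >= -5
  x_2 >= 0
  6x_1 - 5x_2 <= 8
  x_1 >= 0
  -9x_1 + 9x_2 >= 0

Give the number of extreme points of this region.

The feasible vertices (each the meet of two boundaries and inside every other half-plane) are:
  (0, 1/7)
  (1/13, 1/13)
  (0, 2)
  (10/7, 10/7)

4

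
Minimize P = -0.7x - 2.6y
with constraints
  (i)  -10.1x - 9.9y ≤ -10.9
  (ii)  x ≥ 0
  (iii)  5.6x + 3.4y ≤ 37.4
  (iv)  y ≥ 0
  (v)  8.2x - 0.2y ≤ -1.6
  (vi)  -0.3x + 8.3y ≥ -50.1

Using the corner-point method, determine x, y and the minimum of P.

At the optimal vertex, x = 0 and 5.6x + 3.4y = 37.4.
Solving simultaneously gives x = 0, y = 11.

x = 0, y = 11, minimum P = -28.6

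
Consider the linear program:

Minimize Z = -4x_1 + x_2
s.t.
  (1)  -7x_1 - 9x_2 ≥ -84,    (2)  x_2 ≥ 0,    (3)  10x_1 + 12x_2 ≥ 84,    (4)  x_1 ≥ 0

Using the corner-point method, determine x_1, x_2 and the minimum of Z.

At the optimal vertex, -7x_1 - 9x_2 = -84 and x_2 = 0.
Solving simultaneously gives x_1 = 12, x_2 = 0.

x_1 = 12, x_2 = 0, minimum Z = -48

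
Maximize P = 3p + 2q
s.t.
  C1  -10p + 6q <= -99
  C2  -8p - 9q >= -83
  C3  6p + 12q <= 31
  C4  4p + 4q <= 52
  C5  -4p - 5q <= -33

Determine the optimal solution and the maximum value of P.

Extreme points and P = 3p + 2q:
  (239/14, -125/21) → P = 1651/42
  (59/2, -17) → P = 109/2
  (241/18, -37/9) → P = 575/18

p = 59/2, q = -17, maximum P = 109/2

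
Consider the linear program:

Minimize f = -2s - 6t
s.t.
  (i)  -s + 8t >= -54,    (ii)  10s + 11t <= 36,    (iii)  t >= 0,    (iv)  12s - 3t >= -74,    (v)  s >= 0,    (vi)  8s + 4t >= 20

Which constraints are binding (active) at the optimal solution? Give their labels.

Extreme points and f = -2s - 6t:
  (18/5, 0) → f = -36/5
  (19/12, 11/6) → f = -85/6
  (5/2, 0) → f = -5

The minimum is at (19/12, 11/6). Substituting into each constraint, equality holds for (ii) and (vi); the remaining constraints have slack.

(ii) and (vi)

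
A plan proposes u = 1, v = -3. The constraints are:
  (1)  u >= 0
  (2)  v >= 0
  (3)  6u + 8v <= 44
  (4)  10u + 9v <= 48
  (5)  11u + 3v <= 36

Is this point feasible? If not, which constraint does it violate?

Constraint (2): v = -3, which is not ≥ 0. All other constraints are satisfied.

not feasible — violates (2)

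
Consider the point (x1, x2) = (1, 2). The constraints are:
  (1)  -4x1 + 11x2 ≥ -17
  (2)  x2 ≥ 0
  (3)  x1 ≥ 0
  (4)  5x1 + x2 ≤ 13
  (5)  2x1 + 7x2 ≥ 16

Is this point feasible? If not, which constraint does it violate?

(1): 18 ≥ -17 ✓
(2): 2 ≥ 0 ✓
(3): 1 ≥ 0 ✓
(4): 7 ≤ 13 ✓
(5): 16 ≥ 16 ✓

feasible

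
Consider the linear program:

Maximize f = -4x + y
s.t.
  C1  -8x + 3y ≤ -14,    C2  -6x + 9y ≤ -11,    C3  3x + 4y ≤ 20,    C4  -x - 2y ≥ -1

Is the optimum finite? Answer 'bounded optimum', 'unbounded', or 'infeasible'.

From the feasible point (31/19, -6/19), moving in the direction (-3, -8) keeps every constraint satisfied while f increases without bound.

unbounded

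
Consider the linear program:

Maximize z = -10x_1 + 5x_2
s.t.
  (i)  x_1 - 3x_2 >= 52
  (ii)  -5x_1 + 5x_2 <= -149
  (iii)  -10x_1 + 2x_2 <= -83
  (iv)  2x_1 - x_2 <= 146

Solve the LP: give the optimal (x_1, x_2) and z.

x_1 = 117/40, x_2 = -215/8, maximum z = -1309/8

Vertices and z = -10x_1 + 5x_2:
  (187/10, -111/10) → z = -485/2
  (386/5, 42/5) → z = -730
  (117/40, -215/8) → z = -1309/8
  (-209/6, -647/3) → z = -730

The binding constraints are -5x_1 + 5x_2 = -149 and -10x_1 + 2x_2 = -83.
Solving simultaneously gives x_1 = 117/40, x_2 = -215/8.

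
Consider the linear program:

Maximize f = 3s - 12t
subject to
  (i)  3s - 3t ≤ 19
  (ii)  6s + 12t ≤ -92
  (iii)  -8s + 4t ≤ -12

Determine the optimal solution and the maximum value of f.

s = -10/3, t = -29/3, maximum f = 106

The binding constraints are 3s - 3t = 19 and -8s + 4t = -12.
Solving simultaneously gives s = -10/3, t = -29/3.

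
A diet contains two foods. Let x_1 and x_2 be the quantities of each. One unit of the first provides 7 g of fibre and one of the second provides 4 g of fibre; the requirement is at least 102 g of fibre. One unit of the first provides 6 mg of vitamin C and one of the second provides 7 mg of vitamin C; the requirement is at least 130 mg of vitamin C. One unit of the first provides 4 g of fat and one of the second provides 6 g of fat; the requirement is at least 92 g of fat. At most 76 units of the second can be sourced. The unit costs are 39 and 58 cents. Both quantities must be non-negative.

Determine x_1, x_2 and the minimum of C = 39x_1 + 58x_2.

x_1 = 17, x_2 = 4, minimum C = 895

The feasible region is unbounded (it extends along (1, 0)), but C strictly increases along every unbounded feasible direction, so there is no improving ray and the minimum is attained at a vertex.

At the optimal vertex, 6x_1 + 7x_2 = 130 and 4x_1 + 6x_2 = 92.
Solving simultaneously gives x_1 = 17, x_2 = 4.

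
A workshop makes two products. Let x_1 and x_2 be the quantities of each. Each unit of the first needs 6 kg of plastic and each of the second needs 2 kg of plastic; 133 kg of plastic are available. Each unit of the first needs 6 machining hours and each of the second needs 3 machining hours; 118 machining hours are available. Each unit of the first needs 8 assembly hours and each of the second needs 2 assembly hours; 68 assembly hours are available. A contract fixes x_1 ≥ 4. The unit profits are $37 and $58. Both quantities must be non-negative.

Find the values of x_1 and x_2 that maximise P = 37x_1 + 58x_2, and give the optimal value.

x_1 = 4, x_2 = 18, maximum P = 1192

Corner points and P = 37x_1 + 58x_2:
  (17/2, 0) → P = 629/2
  (4, 0) → P = 148
  (4, 18) → P = 1192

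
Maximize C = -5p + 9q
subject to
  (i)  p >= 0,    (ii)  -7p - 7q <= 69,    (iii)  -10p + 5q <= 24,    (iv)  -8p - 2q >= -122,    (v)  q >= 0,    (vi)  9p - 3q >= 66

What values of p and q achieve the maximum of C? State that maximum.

Extreme points and C = -5p + 9q:
  (61/4, 0) → C = -305/4
  (83/7, 95/7) → C = 440/7
  (22/3, 0) → C = -110/3

The optimum lies where -8p - 2q = -122 and 9p - 3q = 66.
Solving simultaneously gives p = 83/7, q = 95/7.

p = 83/7, q = 95/7, maximum C = 440/7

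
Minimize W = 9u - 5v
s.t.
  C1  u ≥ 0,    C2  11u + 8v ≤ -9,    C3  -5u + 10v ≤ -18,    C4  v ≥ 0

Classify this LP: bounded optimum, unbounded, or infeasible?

The boundaries u = 0 and -5u + 10v = -18 meet at (0, -9/5), but that point violates v ≥ 0. Every candidate vertex is excluded by some other constraint, so the feasible region is empty.

infeasible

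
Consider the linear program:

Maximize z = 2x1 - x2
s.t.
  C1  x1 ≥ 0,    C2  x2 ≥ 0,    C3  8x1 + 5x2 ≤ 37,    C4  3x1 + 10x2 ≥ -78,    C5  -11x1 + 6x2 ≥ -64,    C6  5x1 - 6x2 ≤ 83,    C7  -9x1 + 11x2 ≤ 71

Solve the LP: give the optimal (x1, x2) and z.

Extreme points and z = 2x1 - x2:
  (0, 0) → z = 0
  (0, 71/11) → z = -71/11
  (37/8, 0) → z = 37/4
  (52/133, 901/133) → z = -797/133

x1 = 37/8, x2 = 0, maximum z = 37/4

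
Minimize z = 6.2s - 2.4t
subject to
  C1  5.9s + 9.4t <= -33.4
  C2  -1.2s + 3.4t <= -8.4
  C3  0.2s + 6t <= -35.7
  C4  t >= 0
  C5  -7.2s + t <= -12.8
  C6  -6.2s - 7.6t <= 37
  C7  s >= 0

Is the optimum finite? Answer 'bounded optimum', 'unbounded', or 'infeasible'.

infeasible

The boundaries 5.9s + 9.4t = -33.4 and 0.2s + 6t = -35.7 meet at (6759/1676, -20395/3352), but that point violates t ≥ 0. Every candidate vertex is excluded by some other constraint, so the feasible region is empty.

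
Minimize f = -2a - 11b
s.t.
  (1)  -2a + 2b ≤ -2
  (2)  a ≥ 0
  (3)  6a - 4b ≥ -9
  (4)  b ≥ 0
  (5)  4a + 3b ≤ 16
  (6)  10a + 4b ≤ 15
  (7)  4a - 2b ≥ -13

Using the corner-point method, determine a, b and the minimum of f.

Feasible corners and f = -2a - 11b:
  (1, 0) → f = -2
  (19/14, 5/14) → f = -93/14
  (3/2, 0) → f = -3

The binding constraints are -2a + 2b = -2 and 10a + 4b = 15.
Solving simultaneously gives a = 19/14, b = 5/14.

a = 19/14, b = 5/14, minimum f = -93/14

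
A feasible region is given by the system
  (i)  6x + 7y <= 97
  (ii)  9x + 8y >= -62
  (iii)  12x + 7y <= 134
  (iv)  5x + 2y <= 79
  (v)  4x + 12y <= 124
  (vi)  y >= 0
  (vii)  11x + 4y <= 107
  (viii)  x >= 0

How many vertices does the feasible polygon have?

Of the 28 pairwise boundary intersections, those satisfying every inequality are:
  (185/29, 238/29)
  (213/29, 190/29)
  (0, 31/3)
  (107/11, 0)
  (0, 0)

5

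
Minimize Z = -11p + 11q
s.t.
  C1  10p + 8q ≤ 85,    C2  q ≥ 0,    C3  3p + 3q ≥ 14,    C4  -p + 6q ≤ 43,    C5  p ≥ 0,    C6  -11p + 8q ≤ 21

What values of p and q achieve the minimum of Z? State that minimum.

p = 17/2, q = 0, minimum Z = -187/2

At the optimal vertex, 10p + 8q = 85 and q = 0.
Solving simultaneously gives p = 17/2, q = 0.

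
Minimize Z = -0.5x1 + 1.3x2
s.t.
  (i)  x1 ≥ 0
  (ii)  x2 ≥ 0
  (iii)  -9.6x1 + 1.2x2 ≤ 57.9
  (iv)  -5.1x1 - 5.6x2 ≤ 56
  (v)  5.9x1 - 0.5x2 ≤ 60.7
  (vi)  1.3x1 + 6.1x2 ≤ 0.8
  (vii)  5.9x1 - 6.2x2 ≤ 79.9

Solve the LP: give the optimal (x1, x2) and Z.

x1 = 8/13, x2 = 0, minimum Z = -4/13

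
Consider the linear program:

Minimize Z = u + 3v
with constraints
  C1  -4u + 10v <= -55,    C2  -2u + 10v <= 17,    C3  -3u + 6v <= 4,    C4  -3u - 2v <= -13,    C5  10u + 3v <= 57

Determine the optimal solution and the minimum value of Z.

u = 75/11, v = -41/11, minimum Z = -48/11

Corner points and Z = u + 3v:
  (120/19, -113/38) → Z = -99/38
  (105/16, -23/8) → Z = -33/16
  (75/11, -41/11) → Z = -48/11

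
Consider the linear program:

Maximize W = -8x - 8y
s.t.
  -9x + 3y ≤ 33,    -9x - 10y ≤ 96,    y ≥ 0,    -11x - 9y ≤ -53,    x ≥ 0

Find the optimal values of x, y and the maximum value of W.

x = 53/11, y = 0, maximum W = -424/11

Corner points and W = -8x - 8y:
  (0, 11) → W = -88
  (53/11, 0) → W = -424/11
  (0, 53/9) → W = -424/9
The feasible region is unbounded (it extends along (1, 3), (1, 0)), but W strictly decreases along every unbounded feasible direction, so there is no improving ray and the maximum is attained at a vertex.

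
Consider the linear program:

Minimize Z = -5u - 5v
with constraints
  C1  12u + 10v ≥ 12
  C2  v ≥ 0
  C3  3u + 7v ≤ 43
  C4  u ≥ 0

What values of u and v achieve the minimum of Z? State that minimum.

u = 43/3, v = 0, minimum Z = -215/3

Feasible corners and Z = -5u - 5v:
  (1, 0) → Z = -5
  (0, 6/5) → Z = -6
  (43/3, 0) → Z = -215/3
  (0, 43/7) → Z = -215/7

At the optimal vertex, v = 0 and 3u + 7v = 43.
Solving simultaneously gives u = 43/3, v = 0.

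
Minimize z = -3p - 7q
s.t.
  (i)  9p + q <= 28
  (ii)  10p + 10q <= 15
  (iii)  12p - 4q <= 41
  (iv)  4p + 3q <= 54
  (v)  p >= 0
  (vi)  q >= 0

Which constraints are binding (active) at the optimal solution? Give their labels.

Extreme points and z = -3p - 7q:
  (0, 3/2) → z = -21/2
  (3/2, 0) → z = -9/2
  (0, 0) → z = 0

The minimum is at (0, 3/2). Substituting into each constraint, equality holds for (ii) and (v); the remaining constraints have slack.

(ii) and (v)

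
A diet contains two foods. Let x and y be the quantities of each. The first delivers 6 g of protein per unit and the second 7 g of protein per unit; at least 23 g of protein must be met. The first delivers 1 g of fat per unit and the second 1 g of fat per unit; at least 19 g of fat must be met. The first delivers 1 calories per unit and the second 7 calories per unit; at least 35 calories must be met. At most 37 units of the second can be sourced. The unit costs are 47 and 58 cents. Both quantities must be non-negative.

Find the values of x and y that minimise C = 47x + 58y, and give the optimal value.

x = 49/3, y = 8/3, minimum C = 2767/3

Vertices and C = 47x + 58y:
  (0, 19) → C = 1102
  (0, 37) → C = 2146
  (35, 0) → C = 1645
  (49/3, 8/3) → C = 2767/3
The feasible region is unbounded (it extends along (1, 0)), but C strictly increases along every unbounded feasible direction, so there is no improving ray and the minimum is attained at a vertex.

The optimum lies where x + y = 19 and x + 7y = 35.
Solving simultaneously gives x = 49/3, y = 8/3.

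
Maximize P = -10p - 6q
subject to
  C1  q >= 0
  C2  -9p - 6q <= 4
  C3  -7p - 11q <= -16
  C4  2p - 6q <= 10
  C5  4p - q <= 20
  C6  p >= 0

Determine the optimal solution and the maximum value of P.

Extreme points and P = -10p - 6q:
  (16/7, 0) → P = -160/7
  (5, 0) → P = -50
  (0, 16/11) → P = -96/11
The feasible region is unbounded (it extends along (0, 1), (1, 4)), but P strictly decreases along every unbounded feasible direction, so there is no improving ray and the maximum is attained at a vertex.

p = 0, q = 16/11, maximum P = -96/11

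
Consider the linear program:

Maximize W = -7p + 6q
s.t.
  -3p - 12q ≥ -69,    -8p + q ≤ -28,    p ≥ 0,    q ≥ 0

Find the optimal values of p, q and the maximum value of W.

At the optimal vertex, -3p - 12q = -69 and -8p + q = -28.
Solving simultaneously gives p = 45/11, q = 52/11.

p = 45/11, q = 52/11, maximum W = -3/11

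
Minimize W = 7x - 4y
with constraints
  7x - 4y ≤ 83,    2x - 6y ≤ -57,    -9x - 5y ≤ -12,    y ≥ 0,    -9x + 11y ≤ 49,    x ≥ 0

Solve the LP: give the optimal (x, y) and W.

x = 333/32, y = 415/32, minimum W = 671/32

Vertices and W = 7x - 4y:
  (363/17, 565/34) → W = 83
  (1109/41, 1090/41) → W = 83
  (333/32, 415/32) → W = 671/32

The binding constraints are 2x - 6y = -57 and -9x + 11y = 49.
Solving simultaneously gives x = 333/32, y = 415/32.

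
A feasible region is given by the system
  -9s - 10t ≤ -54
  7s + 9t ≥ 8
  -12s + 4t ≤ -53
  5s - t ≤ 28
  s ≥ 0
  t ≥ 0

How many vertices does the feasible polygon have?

Pairwise boundary intersections that survive every other constraint:
  (373/78, 57/52)
  (334/59, 18/59)
  (59/8, 71/8)

3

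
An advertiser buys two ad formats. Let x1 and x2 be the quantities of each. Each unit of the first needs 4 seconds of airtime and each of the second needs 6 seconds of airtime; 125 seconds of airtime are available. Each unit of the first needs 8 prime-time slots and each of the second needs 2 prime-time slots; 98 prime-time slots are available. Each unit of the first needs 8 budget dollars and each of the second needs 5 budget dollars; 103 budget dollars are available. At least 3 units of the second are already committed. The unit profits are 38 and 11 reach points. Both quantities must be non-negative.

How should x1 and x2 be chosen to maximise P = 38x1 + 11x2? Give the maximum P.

Feasible corners and P = 38x1 + 11x2:
  (0, 103/5) → P = 1133/5
  (0, 3) → P = 33
  (11, 3) → P = 451

The binding constraints are 8x1 + 5x2 = 103 and x2 = 3.
Solving simultaneously gives x1 = 11, x2 = 3.

x1 = 11, x2 = 3, maximum P = 451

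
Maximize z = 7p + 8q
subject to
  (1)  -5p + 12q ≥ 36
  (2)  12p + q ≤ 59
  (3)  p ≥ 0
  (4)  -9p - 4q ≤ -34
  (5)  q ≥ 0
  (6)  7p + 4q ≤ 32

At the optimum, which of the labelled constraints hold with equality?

Extreme points and z = 7p + 8q:
  (33/16, 247/64) → z = 725/16
  (30/13, 103/26) → z = 622/13
  (1, 25/4) → z = 57

The maximum is at (1, 25/4). Substituting into each constraint, equality holds for (4) and (6); the remaining constraints have slack.

(4) and (6)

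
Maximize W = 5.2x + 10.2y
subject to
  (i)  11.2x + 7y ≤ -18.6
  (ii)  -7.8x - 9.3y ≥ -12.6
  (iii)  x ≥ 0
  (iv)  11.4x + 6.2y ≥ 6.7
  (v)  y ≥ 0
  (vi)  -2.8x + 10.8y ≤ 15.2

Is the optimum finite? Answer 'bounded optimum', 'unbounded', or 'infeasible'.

The boundaries 11.2x + 7y = -18.6 and 11.4x + 6.2y = 6.7 meet at (8111/518, -7177/259), but that point violates y ≥ 0. Every candidate vertex is excluded by some other constraint, so the feasible region is empty.

infeasible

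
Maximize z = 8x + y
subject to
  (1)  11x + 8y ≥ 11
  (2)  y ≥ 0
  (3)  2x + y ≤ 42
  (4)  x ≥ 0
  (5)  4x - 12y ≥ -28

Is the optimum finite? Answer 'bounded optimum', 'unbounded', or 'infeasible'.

Vertices and z = 8x + y:
  (1, 0) → z = 8
  (0, 11/8) → z = 11/8
  (21, 0) → z = 168
  (17, 8) → z = 144
  (0, 7/3) → z = 7/3
The feasible region has finitely many vertices and no improving ray; the maximum is 168 at (21, 0).

bounded optimum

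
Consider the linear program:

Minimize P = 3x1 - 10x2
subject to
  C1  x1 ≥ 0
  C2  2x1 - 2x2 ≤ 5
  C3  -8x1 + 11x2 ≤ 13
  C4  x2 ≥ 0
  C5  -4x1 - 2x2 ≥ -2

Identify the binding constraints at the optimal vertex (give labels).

Corner points and P = 3x1 - 10x2:
  (0, 0) → P = 0
  (0, 1) → P = -10
  (1/2, 0) → P = 3/2

The minimum is at (0, 1). Substituting into each constraint, equality holds for C1 and C5; the remaining constraints have slack.

C1 and C5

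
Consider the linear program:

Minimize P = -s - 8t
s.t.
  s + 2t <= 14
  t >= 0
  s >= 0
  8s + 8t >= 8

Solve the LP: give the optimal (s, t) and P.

s = 0, t = 7, minimum P = -56

Vertices and P = -s - 8t:
  (14, 0) → P = -14
  (0, 7) → P = -56
  (1, 0) → P = -1
  (0, 1) → P = -8

The binding constraints are s + 2t = 14 and s = 0.
Solving simultaneously gives s = 0, t = 7.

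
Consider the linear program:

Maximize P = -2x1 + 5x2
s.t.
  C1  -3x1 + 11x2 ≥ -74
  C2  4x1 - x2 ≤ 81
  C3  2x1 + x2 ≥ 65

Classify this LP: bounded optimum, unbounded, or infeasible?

unbounded

From the feasible point (73/3, 49/3), moving in the direction (1, 4) keeps every constraint satisfied while P increases without bound.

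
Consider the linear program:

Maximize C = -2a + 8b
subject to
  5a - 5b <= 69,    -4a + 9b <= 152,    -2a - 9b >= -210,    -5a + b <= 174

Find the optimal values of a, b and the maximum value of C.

Feasible corners and C = -2a + 8b:
  (1671/55, 912/55) → C = 3954/55
  (-939/20, -243/4) → C = -3921/10
  (29/3, 572/27) → C = 4054/27
  (-1414/41, 64/41) → C = 3340/41

At the optimal vertex, -4a + 9b = 152 and -2a - 9b = -210.
Solving simultaneously gives a = 29/3, b = 572/27.

a = 29/3, b = 572/27, maximum C = 4054/27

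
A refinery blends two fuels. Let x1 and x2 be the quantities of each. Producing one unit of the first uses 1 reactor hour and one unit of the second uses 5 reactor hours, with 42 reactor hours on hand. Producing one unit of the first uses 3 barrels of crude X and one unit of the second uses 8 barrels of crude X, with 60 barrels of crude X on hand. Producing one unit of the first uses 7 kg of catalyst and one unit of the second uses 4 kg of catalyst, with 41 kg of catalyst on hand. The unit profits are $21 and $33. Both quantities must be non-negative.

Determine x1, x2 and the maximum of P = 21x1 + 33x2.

x1 = 2, x2 = 27/4, maximum P = 1059/4

Feasible corners and P = 21x1 + 33x2:
  (0, 0) → P = 0
  (0, 15/2) → P = 495/2
  (41/7, 0) → P = 123
  (2, 27/4) → P = 1059/4

The binding constraints are 3x1 + 8x2 = 60 and 7x1 + 4x2 = 41.
Solving simultaneously gives x1 = 2, x2 = 27/4.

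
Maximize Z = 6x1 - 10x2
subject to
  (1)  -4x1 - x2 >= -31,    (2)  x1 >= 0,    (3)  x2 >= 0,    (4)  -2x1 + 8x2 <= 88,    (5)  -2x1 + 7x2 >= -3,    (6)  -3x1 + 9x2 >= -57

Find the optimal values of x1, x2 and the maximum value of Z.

Feasible corners and Z = 6x1 - 10x2:
  (80/17, 207/17) → Z = -1590/17
  (22/3, 5/3) → Z = 82/3
  (0, 0) → Z = 0
  (0, 11) → Z = -110
  (3/2, 0) → Z = 9

x1 = 22/3, x2 = 5/3, maximum Z = 82/3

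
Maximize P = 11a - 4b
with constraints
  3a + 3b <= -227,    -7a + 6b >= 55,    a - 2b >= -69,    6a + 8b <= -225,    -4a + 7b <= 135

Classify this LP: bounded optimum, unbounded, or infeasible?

bounded optimum

Vertices and P = 11a - 4b:
  (-509/13, -1424/39) → P = -11101/39
  (-1994/33, -503/33) → P = -19922/33
The feasible region has finitely many vertices and no improving ray; the maximum is -11101/39 at (-509/13, -1424/39).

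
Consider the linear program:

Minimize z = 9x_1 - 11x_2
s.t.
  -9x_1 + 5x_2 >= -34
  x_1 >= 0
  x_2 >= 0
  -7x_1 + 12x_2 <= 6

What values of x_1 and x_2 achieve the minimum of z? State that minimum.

x_1 = 0, x_2 = 1/2, minimum z = -11/2

Extreme points and z = 9x_1 - 11x_2:
  (34/9, 0) → z = 34
  (6, 4) → z = 10
  (0, 0) → z = 0
  (0, 1/2) → z = -11/2

The binding constraints are x_1 = 0 and -7x_1 + 12x_2 = 6.
Solving simultaneously gives x_1 = 0, x_2 = 1/2.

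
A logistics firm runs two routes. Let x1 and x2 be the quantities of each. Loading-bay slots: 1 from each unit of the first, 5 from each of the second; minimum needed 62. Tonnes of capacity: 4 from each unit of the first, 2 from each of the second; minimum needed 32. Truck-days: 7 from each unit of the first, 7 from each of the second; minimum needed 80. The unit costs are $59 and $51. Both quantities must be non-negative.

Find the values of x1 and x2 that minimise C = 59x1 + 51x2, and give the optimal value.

x1 = 2, x2 = 12, minimum C = 730

Corner points and C = 59x1 + 51x2:
  (0, 16) → C = 816
  (62, 0) → C = 3658
  (2, 12) → C = 730
The feasible region is unbounded (it extends along (0, 1), (1, 0)), but C strictly increases along every unbounded feasible direction, so there is no improving ray and the minimum is attained at a vertex.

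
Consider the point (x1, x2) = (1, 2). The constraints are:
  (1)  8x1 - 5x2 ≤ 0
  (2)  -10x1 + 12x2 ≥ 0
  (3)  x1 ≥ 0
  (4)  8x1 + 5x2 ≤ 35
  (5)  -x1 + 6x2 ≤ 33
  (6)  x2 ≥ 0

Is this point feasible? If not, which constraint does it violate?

(1): -2 ≤ 0 ✓
(2): 14 ≥ 0 ✓
(3): 1 ≥ 0 ✓
(4): 18 ≤ 35 ✓
(5): 11 ≤ 33 ✓
(6): 2 ≥ 0 ✓

feasible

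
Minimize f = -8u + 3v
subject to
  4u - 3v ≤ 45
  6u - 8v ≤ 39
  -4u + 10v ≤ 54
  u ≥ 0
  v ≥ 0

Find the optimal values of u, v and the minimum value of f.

u = 153/7, v = 99/7, minimum f = -927/7

Feasible corners and f = -8u + 3v:
  (243/14, 57/7) → f = -801/7
  (153/7, 99/7) → f = -927/7
  (13/2, 0) → f = -52
  (0, 27/5) → f = 81/5
  (0, 0) → f = 0

The binding constraints are 4u - 3v = 45 and -4u + 10v = 54.
Solving simultaneously gives u = 153/7, v = 99/7.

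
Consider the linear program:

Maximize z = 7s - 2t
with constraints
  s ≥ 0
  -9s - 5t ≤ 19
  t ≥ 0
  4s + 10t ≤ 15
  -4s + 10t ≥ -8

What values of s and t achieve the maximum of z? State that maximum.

s = 23/8, t = 7/20, maximum z = 777/40

Feasible corners and z = 7s - 2t:
  (0, 0) → z = 0
  (0, 3/2) → z = -3
  (2, 0) → z = 14
  (23/8, 7/20) → z = 777/40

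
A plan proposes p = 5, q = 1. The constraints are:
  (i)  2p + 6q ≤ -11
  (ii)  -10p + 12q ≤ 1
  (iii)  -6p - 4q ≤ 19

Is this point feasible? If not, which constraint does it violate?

not feasible — violates (i)

Constraint (i): 2p + 6q = 16, which is not ≤ -11. All other constraints are satisfied.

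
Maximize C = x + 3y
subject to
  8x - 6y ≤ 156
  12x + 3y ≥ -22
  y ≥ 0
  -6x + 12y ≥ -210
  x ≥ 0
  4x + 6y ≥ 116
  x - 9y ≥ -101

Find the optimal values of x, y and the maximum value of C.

x = 335/11, y = 482/33, maximum C = 817/11

The binding constraints are 8x - 6y = 156 and x - 9y = -101.
Solving simultaneously gives x = 335/11, y = 482/33.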